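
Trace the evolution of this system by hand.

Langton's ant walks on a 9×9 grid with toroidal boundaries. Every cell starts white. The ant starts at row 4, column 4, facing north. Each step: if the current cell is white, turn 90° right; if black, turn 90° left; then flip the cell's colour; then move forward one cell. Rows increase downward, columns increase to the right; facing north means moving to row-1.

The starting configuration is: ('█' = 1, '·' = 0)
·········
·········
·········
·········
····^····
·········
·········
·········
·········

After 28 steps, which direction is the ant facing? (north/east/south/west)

north

gen 0: ·········
·········
·········
·········
····^····
·········
·········
·········
·········
gen 1: ·········
·········
·········
·········
····█>···
·········
·········
·········
·········
gen 2: ·········
·········
·········
·········
····██···
·····v···
·········
·········
·········
gen 3: ·········
·········
·········
·········
····██···
····<█···
·········
·········
·········
gen 4: ·········
·········
·········
·········
····^█···
····██···
·········
·········
·········
gen 5: ·········
·········
·········
·········
···<·█···
····██···
·········
·········
·········
gen 6: ·········
·········
·········
···^·····
···█·█···
····██···
·········
·········
·········
gen 7: ·········
·········
·········
···█>····
···█·█···
····██···
·········
·········
·········
gen 8: ·········
·········
·········
···██····
···█v█···
····██···
·········
·········
·········
gen 9: ·········
·········
·········
···██····
···<██···
····██···
·········
·········
·········
gen 10: ·········
·········
·········
···██····
····██···
···v██···
·········
·········
·········
gen 11: ·········
·········
·········
···██····
····██···
··<███···
·········
·········
·········
gen 12: ·········
·········
·········
···██····
··^·██···
··████···
·········
·········
·········
gen 13: ·········
·········
·········
···██····
··█>██···
··████···
·········
·········
·········
gen 14: ·········
·········
·········
···██····
··████···
··█v██···
·········
·········
·········
gen 15: ·········
·········
·········
···██····
··████···
··█·>█···
·········
·········
·········
gen 16: ·········
·········
·········
···██····
··██^█···
··█··█···
·········
·········
·········
gen 17: ·········
·········
·········
···██····
··█<·█···
··█··█···
·········
·········
·········
gen 18: ·········
·········
·········
···██····
··█··█···
··█v·█···
·········
·········
·········
gen 19: ·········
·········
·········
···██····
··█··█···
··<█·█···
·········
·········
·········
gen 20: ·········
·········
·········
···██····
··█··█···
···█·█···
··v······
·········
·········
gen 21: ·········
·········
·········
···██····
··█··█···
···█·█···
·<█······
·········
·········
gen 22: ·········
·········
·········
···██····
··█··█···
·^·█·█···
·██······
·········
·········
gen 23: ·········
·········
·········
···██····
··█··█···
·█>█·█···
·██······
·········
·········
gen 24: ·········
·········
·········
···██····
··█··█···
·███·█···
·█v······
·········
·········
gen 25: ·········
·········
·········
···██····
··█··█···
·███·█···
·█·>·····
·········
·········
gen 26: ·········
·········
·········
···██····
··█··█···
·███·█···
·█·█·····
···v·····
·········
gen 27: ·········
·········
·········
···██····
··█··█···
·███·█···
·█·█·····
··<█·····
·········
gen 28: ·········
·········
·········
···██····
··█··█···
·███·█···
·█^█·····
··██·····
·········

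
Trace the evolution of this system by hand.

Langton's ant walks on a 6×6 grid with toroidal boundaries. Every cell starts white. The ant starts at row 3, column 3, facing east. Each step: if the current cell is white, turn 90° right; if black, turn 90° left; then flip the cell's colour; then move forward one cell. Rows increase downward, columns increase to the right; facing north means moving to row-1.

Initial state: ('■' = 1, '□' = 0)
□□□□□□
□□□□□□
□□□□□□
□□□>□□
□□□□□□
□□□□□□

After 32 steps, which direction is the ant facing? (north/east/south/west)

west

step 0: □□□□□□
□□□□□□
□□□□□□
□□□>□□
□□□□□□
□□□□□□
step 1: □□□□□□
□□□□□□
□□□□□□
□□□■□□
□□□v□□
□□□□□□
step 2: □□□□□□
□□□□□□
□□□□□□
□□□■□□
□□<■□□
□□□□□□
step 3: □□□□□□
□□□□□□
□□□□□□
□□^■□□
□□■■□□
□□□□□□
step 4: □□□□□□
□□□□□□
□□□□□□
□□■>□□
□□■■□□
□□□□□□
step 5: □□□□□□
□□□□□□
□□□^□□
□□■□□□
□□■■□□
□□□□□□
step 6: □□□□□□
□□□□□□
□□□■>□
□□■□□□
□□■■□□
□□□□□□
step 7: □□□□□□
□□□□□□
□□□■■□
□□■□v□
□□■■□□
□□□□□□
step 8: □□□□□□
□□□□□□
□□□■■□
□□■<■□
□□■■□□
□□□□□□
step 9: □□□□□□
□□□□□□
□□□^■□
□□■■■□
□□■■□□
□□□□□□
step 10: □□□□□□
□□□□□□
□□<□■□
□□■■■□
□□■■□□
□□□□□□
step 11: □□□□□□
□□^□□□
□□■□■□
□□■■■□
□□■■□□
□□□□□□
step 12: □□□□□□
□□■>□□
□□■□■□
□□■■■□
□□■■□□
□□□□□□
step 13: □□□□□□
□□■■□□
□□■v■□
□□■■■□
□□■■□□
□□□□□□
step 14: □□□□□□
□□■■□□
□□<■■□
□□■■■□
□□■■□□
□□□□□□
step 15: □□□□□□
□□■■□□
□□□■■□
□□v■■□
□□■■□□
□□□□□□
step 16: □□□□□□
□□■■□□
□□□■■□
□□□>■□
□□■■□□
□□□□□□
step 17: □□□□□□
□□■■□□
□□□^■□
□□□□■□
□□■■□□
□□□□□□
step 18: □□□□□□
□□■■□□
□□<□■□
□□□□■□
□□■■□□
□□□□□□
step 19: □□□□□□
□□^■□□
□□■□■□
□□□□■□
□□■■□□
□□□□□□
step 20: □□□□□□
□<□■□□
□□■□■□
□□□□■□
□□■■□□
□□□□□□
step 21: □^□□□□
□■□■□□
□□■□■□
□□□□■□
□□■■□□
□□□□□□
step 22: □■>□□□
□■□■□□
□□■□■□
□□□□■□
□□■■□□
□□□□□□
step 23: □■■□□□
□■v■□□
□□■□■□
□□□□■□
□□■■□□
□□□□□□
step 24: □■■□□□
□<■■□□
□□■□■□
□□□□■□
□□■■□□
□□□□□□
step 25: □■■□□□
□□■■□□
□v■□■□
□□□□■□
□□■■□□
□□□□□□
step 26: □■■□□□
□□■■□□
<■■□■□
□□□□■□
□□■■□□
□□□□□□
step 27: □■■□□□
^□■■□□
■■■□■□
□□□□■□
□□■■□□
□□□□□□
step 28: □■■□□□
■>■■□□
■■■□■□
□□□□■□
□□■■□□
□□□□□□
step 29: □■■□□□
■■■■□□
■v■□■□
□□□□■□
□□■■□□
□□□□□□
step 30: □■■□□□
■■■■□□
■□>□■□
□□□□■□
□□■■□□
□□□□□□
step 31: □■■□□□
■■^■□□
■□□□■□
□□□□■□
□□■■□□
□□□□□□
step 32: □■■□□□
■<□■□□
■□□□■□
□□□□■□
□□■■□□
□□□□□□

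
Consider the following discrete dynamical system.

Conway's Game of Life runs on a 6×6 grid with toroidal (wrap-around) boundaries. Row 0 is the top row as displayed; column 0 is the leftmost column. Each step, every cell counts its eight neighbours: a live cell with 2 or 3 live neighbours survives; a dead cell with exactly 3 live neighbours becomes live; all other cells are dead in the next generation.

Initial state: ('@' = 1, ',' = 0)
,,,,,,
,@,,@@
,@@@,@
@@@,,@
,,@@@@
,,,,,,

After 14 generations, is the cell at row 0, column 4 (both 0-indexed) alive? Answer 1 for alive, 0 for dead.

1

t=0: ,,,,,,
,@,,@@
,@@@,@
@@@,,@
,,@@@@
,,,,,,
t=1: ,,,,,,
,@,@@@
,,,@,,
,,,,,,
,,@@@@
,,,@@,
t=2: ,,@,,@
,,@@@,
,,@@,,
,,@,,,
,,@,,@
,,@,,@
t=3: ,@@,,@
,@,,@,
,@,,@,
,@@,,,
,@@@,,
@@@@@@
t=4: ,,,,,,
,@,@@@
@@,@,,
@,,,,,
,,,,,@
,,,,,@
t=5: @,,,,@
,@,@@@
,@,@,,
@@,,,@
@,,,,@
,,,,,,
t=6: @,,,,@
,@,@,@
,@,@,,
,@@,@@
,@,,,@
,,,,,,
t=7: @,,,@@
,@,,,@
,@,@,@
,@,@@@
,@@,@@
,,,,,@
t=8: ,,,,@,
,@@,,,
,@,@,@
,@,,,,
,@@,,,
,@,@,,
t=9: ,@,@,,
@@@@@,
,@,,,,
,@,,,,
@@,,,,
,@,@,,
t=10: ,,,,,,
@,,@@,
,,,@,,
,@@,,,
@@,,,,
,@,,,,
t=11: ,,,,,,
,,,@@,
,@,@@,
@@@,,,
@,,,,,
@@,,,,
t=12: ,,,,,,
,,@@@,
@@,,@@
@,@@,@
,,@,,@
@@,,,,
t=13: ,@@@,,
@@@@@,
,,,,,,
,,@@,,
,,@@@@
@@,,,,
t=14: ,,,,@@
@,,,@,
,,,,@,
,,@,,,
@,,,@@
@,,,,@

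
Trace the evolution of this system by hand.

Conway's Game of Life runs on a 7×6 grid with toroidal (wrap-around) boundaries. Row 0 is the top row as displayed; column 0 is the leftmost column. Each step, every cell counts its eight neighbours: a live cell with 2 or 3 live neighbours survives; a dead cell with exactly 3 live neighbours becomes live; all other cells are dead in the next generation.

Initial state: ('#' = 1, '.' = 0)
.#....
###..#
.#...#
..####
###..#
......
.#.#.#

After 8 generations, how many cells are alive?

12

step 0: .#....
###..#
.#...#
..####
###..#
......
.#.#.#
step 1: ....##
..#..#
......
...#..
###..#
....##
#.#...
step 2: ##.###
....##
......
###...
####.#
..###.
#..#..
step 3: .###..
...#..
##...#
...#.#
.....#
......
#.....
step 4: .###..
...##.
#.#..#
.....#
....#.
......
.##...
step 5: .#..#.
#...##
#..#.#
#...##
......
......
.#.#..
step 6: .####.
.#.#..
.#.#..
#...#.
.....#
......
..#...
step 7: .#..#.
##....
##.##.
#...##
.....#
......
.##...
step 8: ......
...##.
..###.
.#.#..
#...##
......
.##...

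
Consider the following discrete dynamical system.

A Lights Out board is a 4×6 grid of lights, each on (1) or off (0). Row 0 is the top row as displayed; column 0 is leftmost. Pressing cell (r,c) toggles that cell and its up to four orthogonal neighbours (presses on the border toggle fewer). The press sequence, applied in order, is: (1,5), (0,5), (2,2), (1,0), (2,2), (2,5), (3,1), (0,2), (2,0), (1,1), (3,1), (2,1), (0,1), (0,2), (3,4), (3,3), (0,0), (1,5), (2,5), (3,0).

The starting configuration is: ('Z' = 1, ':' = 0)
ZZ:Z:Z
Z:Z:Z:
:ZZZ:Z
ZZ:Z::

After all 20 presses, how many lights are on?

gen 0: ZZ:Z:Z
Z:Z:Z:
:ZZZ:Z
ZZ:Z::
gen 1: ZZ:Z::
Z:Z::Z
:ZZZ::
ZZ:Z::
gen 2: ZZ:ZZZ
Z:Z:::
:ZZZ::
ZZ:Z::
gen 3: ZZ:ZZZ
Z:::::
::::::
ZZZZ::
gen 4: :Z:ZZZ
:Z::::
Z:::::
ZZZZ::
gen 5: :Z:ZZZ
:ZZ:::
ZZZZ::
ZZ:Z::
gen 6: :Z:ZZZ
:ZZ::Z
ZZZZZZ
ZZ:Z:Z
gen 7: :Z:ZZZ
:ZZ::Z
Z:ZZZZ
::ZZ:Z
gen 8: ::Z:ZZ
:Z:::Z
Z:ZZZZ
::ZZ:Z
gen 9: ::Z:ZZ
ZZ:::Z
:ZZZZZ
Z:ZZ:Z
gen 10: :ZZ:ZZ
::Z::Z
::ZZZZ
Z:ZZ:Z
gen 11: :ZZ:ZZ
::Z::Z
:ZZZZZ
:Z:Z:Z
gen 12: :ZZ:ZZ
:ZZ::Z
Z::ZZZ
:::Z:Z
gen 13: Z:::ZZ
::Z::Z
Z::ZZZ
:::Z:Z
gen 14: ZZZZZZ
:::::Z
Z::ZZZ
:::Z:Z
gen 15: ZZZZZZ
:::::Z
Z::Z:Z
::::Z:
gen 16: ZZZZZZ
:::::Z
Z::::Z
::ZZ::
gen 17: ::ZZZZ
Z::::Z
Z::::Z
::ZZ::
gen 18: ::ZZZ:
Z:::Z:
Z:::::
::ZZ::
gen 19: ::ZZZ:
Z:::ZZ
Z:::ZZ
::ZZ:Z
gen 20: ::ZZZ:
Z:::ZZ
::::ZZ
ZZZZ:Z

13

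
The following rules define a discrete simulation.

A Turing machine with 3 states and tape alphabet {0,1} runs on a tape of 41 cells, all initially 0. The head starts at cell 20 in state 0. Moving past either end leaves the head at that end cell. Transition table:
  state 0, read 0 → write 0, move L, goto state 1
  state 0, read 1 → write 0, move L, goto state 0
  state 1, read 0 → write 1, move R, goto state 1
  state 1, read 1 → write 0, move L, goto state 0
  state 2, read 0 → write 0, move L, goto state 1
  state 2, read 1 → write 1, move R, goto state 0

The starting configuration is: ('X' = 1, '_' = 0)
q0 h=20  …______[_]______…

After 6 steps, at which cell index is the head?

24

k=0  q0 h=20  …______[_]______…
k=1  q1 h=19  …______[_]______…
k=2  q1 h=20  …_____X[_]______…
k=3  q1 h=21  …____XX[_]______…
k=4  q1 h=22  …___XXX[_]______…
k=5  q1 h=23  …__XXXX[_]______…
k=6  q1 h=24  …_XXXXX[_]______…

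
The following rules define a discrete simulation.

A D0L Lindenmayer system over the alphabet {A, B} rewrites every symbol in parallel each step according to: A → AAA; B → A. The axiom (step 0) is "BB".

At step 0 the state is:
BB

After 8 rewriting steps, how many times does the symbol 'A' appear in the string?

4374

0) BB
1) AA
2) AAAAAA
3) AAAAAAAAAAAAAAAAAA
4) AAAAAAAAAAAAAAAAAAAAAAAAAAAAAAAAAAAAAAAAAAAAAAAAAAAAAA
5) AAAAAAAAAAAAAAAAAAAAAAAAAAAAAAAAAAAAAAAAAAAAAAAAAAAAAAAAAA…AAAAAAAAAAAAAAAAAAAAAAAAAAAAAAAAAAAAAAAAAAAAAAAAAAAAAAAAAA  (len 162)
6) AAAAAAAAAAAAAAAAAAAAAAAAAAAAAAAAAAAAAAAAAAAAAAAAAAAAAAAAAA…AAAAAAAAAAAAAAAAAAAAAAAAAAAAAAAAAAAAAAAAAAAAAAAAAAAAAAAAAA  (len 486)
7) AAAAAAAAAAAAAAAAAAAAAAAAAAAAAAAAAAAAAAAAAAAAAAAAAAAAAAAAAA…AAAAAAAAAAAAAAAAAAAAAAAAAAAAAAAAAAAAAAAAAAAAAAAAAAAAAAAAAA  (len 1458)
8) AAAAAAAAAAAAAAAAAAAAAAAAAAAAAAAAAAAAAAAAAAAAAAAAAAAAAAAAAA…AAAAAAAAAAAAAAAAAAAAAAAAAAAAAAAAAAAAAAAAAAAAAAAAAAAAAAAAAA  (len 4374)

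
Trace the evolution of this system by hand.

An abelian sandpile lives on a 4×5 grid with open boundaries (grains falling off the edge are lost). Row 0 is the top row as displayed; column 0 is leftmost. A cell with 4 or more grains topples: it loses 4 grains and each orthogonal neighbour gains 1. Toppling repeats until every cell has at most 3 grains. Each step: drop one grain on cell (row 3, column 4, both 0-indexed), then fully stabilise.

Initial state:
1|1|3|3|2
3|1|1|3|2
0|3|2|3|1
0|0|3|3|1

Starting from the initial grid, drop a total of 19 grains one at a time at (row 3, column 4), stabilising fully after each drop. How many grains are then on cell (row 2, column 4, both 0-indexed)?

2

k=0  1|1|3|3|2
3|1|1|3|2
0|3|2|3|1
0|0|3|3|1
k=1  1|1|3|3|2
3|1|1|3|2
0|3|2|3|1
0|0|3|3|2
k=2  1|1|3|3|2
3|1|1|3|2
0|3|2|3|1
0|0|3|3|3
k=3  1|2|1|1|3
3|3|0|2|3
1|0|2|2|3
0|2|1|2|1
k=4  1|2|1|1|3
3|3|0|2|3
1|0|2|2|3
0|2|1|2|2
k=5  1|2|1|1|3
3|3|0|2|3
1|0|2|2|3
0|2|1|2|3
k=6  1|2|1|2|0
3|3|0|3|1
1|0|2|3|1
0|2|1|3|1
k=7  1|2|1|2|0
3|3|0|3|1
1|0|2|3|1
0|2|1|3|2
k=8  1|2|1|2|0
3|3|0|3|1
1|0|2|3|1
0|2|1|3|3
k=9  1|2|1|3|0
3|3|1|0|2
1|0|3|1|3
0|2|2|1|1
k=10  1|2|1|3|0
3|3|1|0|2
1|0|3|1|3
0|2|2|1|2
k=11  1|2|1|3|0
3|3|1|0|2
1|0|3|1|3
0|2|2|1|3
k=12  1|2|1|3|0
3|3|1|0|3
1|0|3|2|0
0|2|2|2|1
k=13  1|2|1|3|0
3|3|1|0|3
1|0|3|2|0
0|2|2|2|2
k=14  1|2|1|3|0
3|3|1|0|3
1|0|3|2|0
0|2|2|2|3
k=15  1|2|1|3|0
3|3|1|0|3
1|0|3|2|1
0|2|2|3|0
k=16  1|2|1|3|0
3|3|1|0|3
1|0|3|2|1
0|2|2|3|1
k=17  1|2|1|3|0
3|3|1|0|3
1|0|3|2|1
0|2|2|3|2
k=18  1|2|1|3|0
3|3|1|0|3
1|0|3|2|1
0|2|2|3|3
k=19  1|2|1|3|0
3|3|1|0|3
1|0|3|3|2
0|2|3|0|1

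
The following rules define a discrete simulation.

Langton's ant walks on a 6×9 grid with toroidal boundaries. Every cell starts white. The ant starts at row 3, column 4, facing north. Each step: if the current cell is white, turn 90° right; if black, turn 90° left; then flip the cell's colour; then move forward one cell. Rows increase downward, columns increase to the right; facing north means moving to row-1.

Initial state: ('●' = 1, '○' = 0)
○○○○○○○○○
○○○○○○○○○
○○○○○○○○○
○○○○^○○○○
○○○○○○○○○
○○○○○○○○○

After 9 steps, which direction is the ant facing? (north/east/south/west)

west

k=0  ○○○○○○○○○
○○○○○○○○○
○○○○○○○○○
○○○○^○○○○
○○○○○○○○○
○○○○○○○○○
k=1  ○○○○○○○○○
○○○○○○○○○
○○○○○○○○○
○○○○●>○○○
○○○○○○○○○
○○○○○○○○○
k=2  ○○○○○○○○○
○○○○○○○○○
○○○○○○○○○
○○○○●●○○○
○○○○○v○○○
○○○○○○○○○
k=3  ○○○○○○○○○
○○○○○○○○○
○○○○○○○○○
○○○○●●○○○
○○○○<●○○○
○○○○○○○○○
k=4  ○○○○○○○○○
○○○○○○○○○
○○○○○○○○○
○○○○^●○○○
○○○○●●○○○
○○○○○○○○○
k=5  ○○○○○○○○○
○○○○○○○○○
○○○○○○○○○
○○○<○●○○○
○○○○●●○○○
○○○○○○○○○
k=6  ○○○○○○○○○
○○○○○○○○○
○○○^○○○○○
○○○●○●○○○
○○○○●●○○○
○○○○○○○○○
k=7  ○○○○○○○○○
○○○○○○○○○
○○○●>○○○○
○○○●○●○○○
○○○○●●○○○
○○○○○○○○○
k=8  ○○○○○○○○○
○○○○○○○○○
○○○●●○○○○
○○○●v●○○○
○○○○●●○○○
○○○○○○○○○
k=9  ○○○○○○○○○
○○○○○○○○○
○○○●●○○○○
○○○<●●○○○
○○○○●●○○○
○○○○○○○○○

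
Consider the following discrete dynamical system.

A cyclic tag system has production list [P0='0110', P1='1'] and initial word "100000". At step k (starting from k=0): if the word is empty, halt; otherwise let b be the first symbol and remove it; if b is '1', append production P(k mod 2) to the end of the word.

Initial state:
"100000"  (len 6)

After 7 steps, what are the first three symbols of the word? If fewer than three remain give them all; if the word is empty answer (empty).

0) "100000"  (len 6)
1) "000000110"  (len 9)
2) "00000110"  (len 8)
3) "0000110"  (len 7)
4) "000110"  (len 6)
5) "00110"  (len 5)
6) "0110"  (len 4)
7) "110"  (len 3)

110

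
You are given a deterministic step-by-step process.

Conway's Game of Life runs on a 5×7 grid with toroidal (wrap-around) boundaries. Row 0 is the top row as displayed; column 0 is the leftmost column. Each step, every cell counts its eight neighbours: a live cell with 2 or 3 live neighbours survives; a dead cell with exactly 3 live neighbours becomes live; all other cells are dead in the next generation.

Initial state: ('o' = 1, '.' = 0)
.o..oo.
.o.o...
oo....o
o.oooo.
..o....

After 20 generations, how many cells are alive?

gen 0: .o..oo.
.o.o...
oo....o
o.oooo.
..o....
gen 1: .o.oo..
.o..ooo
.....oo
o.oooo.
..o...o
gen 2: .o.oo.o
..oo..o
.oo....
ooooo..
o.....o
gen 3: .o.oo.o
....oo.
....o..
...o..o
......o
gen 4: o..oo.o
.......
...oo..
.....o.
..ooo.o
gen 5: o.o.o.o
.....o.
....o..
..o..o.
o.o...o
gen 6: o..o...
...oooo
....oo.
.o.o.oo
o.o....
gen 7: oooo.o.
...o..o
o.o....
oooo.oo
o.ooo..
gen 8: o....o.
...oo.o
....oo.
.....o.
.......
gen 9: ....ooo
...o..o
...o..o
....oo.
......o
gen 10: o...o.o
o..o..o
...o..o
....ooo
......o
gen 11: .......
...oo..
...o...
o...o.o
....o..
gen 12: ...oo..
...oo..
...o.o.
...ooo.
.....o.
gen 13: ...o.o.
..o..o.
..o..o.
...o.oo
.....o.
gen 14: .....oo
..oo.oo
..oo.o.
.....oo
.....o.
gen 15: .......
..oo...
..oo...
.....oo
....o..
gen 16: ...o...
..oo...
..ooo..
...ooo.
.....o.
gen 17: ..ooo..
.......
.....o.
..o..o.
...o.o.
gen 18: ..ooo..
...oo..
.......
.....oo
.....o.
gen 19: ..o..o.
..o.o..
....oo.
.....oo
...o.oo
gen 20: ..o..oo
....o..
...oo.o
.......
.......

7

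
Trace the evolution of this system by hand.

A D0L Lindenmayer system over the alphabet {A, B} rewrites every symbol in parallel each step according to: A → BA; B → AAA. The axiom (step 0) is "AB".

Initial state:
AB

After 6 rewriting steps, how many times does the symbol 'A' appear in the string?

gen 0: AB
gen 1: BAAAA
gen 2: AAABABABABA
gen 3: BABABAAAABAAAABAAAABAAAABA
gen 4: AAABAAAABAAAABABABABAAAABABABABAAAABABABABAAAABABABABAAAABA
gen 5: BABABAAAABABABABAAAABABABABAAAABAAAABAAAABAAAABABABABAAAAB…AAAABAAAABAAAABAAAABABABABAAAABAAAABAAAABAAAABABABABAAAABA  (len 137)
gen 6: AAABAAAABAAAABABABABAAAABAAAABAAAABAAAABABABABAAAABAAAABAA…ABABAAAABABABABAAAABABABABAAAABAAAABAAAABAAAABABABABAAAABA  (len 314)

217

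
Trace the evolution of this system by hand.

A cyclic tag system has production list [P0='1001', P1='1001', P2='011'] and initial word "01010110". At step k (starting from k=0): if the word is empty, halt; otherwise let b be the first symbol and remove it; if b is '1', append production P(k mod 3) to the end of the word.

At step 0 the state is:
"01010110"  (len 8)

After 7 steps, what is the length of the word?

16

0) "01010110"  (len 8)
1) "1010110"  (len 7)
2) "0101101001"  (len 10)
3) "101101001"  (len 9)
4) "011010011001"  (len 12)
5) "11010011001"  (len 11)
6) "1010011001011"  (len 13)
7) "0100110010111001"  (len 16)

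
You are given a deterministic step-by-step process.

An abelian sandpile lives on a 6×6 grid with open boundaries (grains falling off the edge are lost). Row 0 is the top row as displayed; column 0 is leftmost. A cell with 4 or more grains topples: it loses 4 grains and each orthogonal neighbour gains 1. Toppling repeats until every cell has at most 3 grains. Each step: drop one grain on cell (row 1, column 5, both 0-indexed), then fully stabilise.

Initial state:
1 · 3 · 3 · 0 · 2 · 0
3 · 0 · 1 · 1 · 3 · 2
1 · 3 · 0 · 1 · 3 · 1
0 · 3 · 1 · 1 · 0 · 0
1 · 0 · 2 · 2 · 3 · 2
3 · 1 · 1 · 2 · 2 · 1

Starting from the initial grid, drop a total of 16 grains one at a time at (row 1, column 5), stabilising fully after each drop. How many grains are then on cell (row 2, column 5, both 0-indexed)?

3

t=0: 1 · 3 · 3 · 0 · 2 · 0
3 · 0 · 1 · 1 · 3 · 2
1 · 3 · 0 · 1 · 3 · 1
0 · 3 · 1 · 1 · 0 · 0
1 · 0 · 2 · 2 · 3 · 2
3 · 1 · 1 · 2 · 2 · 1
t=1: 1 · 3 · 3 · 0 · 2 · 0
3 · 0 · 1 · 1 · 3 · 3
1 · 3 · 0 · 1 · 3 · 1
0 · 3 · 1 · 1 · 0 · 0
1 · 0 · 2 · 2 · 3 · 2
3 · 1 · 1 · 2 · 2 · 1
t=2: 1 · 3 · 3 · 0 · 3 · 1
3 · 0 · 1 · 2 · 1 · 1
1 · 3 · 0 · 2 · 0 · 3
0 · 3 · 1 · 1 · 1 · 0
1 · 0 · 2 · 2 · 3 · 2
3 · 1 · 1 · 2 · 2 · 1
t=3: 1 · 3 · 3 · 0 · 3 · 1
3 · 0 · 1 · 2 · 1 · 2
1 · 3 · 0 · 2 · 0 · 3
0 · 3 · 1 · 1 · 1 · 0
1 · 0 · 2 · 2 · 3 · 2
3 · 1 · 1 · 2 · 2 · 1
t=4: 1 · 3 · 3 · 0 · 3 · 1
3 · 0 · 1 · 2 · 1 · 3
1 · 3 · 0 · 2 · 0 · 3
0 · 3 · 1 · 1 · 1 · 0
1 · 0 · 2 · 2 · 3 · 2
3 · 1 · 1 · 2 · 2 · 1
t=5: 1 · 3 · 3 · 0 · 3 · 2
3 · 0 · 1 · 2 · 2 · 1
1 · 3 · 0 · 2 · 1 · 0
0 · 3 · 1 · 1 · 1 · 1
1 · 0 · 2 · 2 · 3 · 2
3 · 1 · 1 · 2 · 2 · 1
t=6: 1 · 3 · 3 · 0 · 3 · 2
3 · 0 · 1 · 2 · 2 · 2
1 · 3 · 0 · 2 · 1 · 0
0 · 3 · 1 · 1 · 1 · 1
1 · 0 · 2 · 2 · 3 · 2
3 · 1 · 1 · 2 · 2 · 1
t=7: 1 · 3 · 3 · 0 · 3 · 2
3 · 0 · 1 · 2 · 2 · 3
1 · 3 · 0 · 2 · 1 · 0
0 · 3 · 1 · 1 · 1 · 1
1 · 0 · 2 · 2 · 3 · 2
3 · 1 · 1 · 2 · 2 · 1
t=8: 1 · 3 · 3 · 0 · 3 · 3
3 · 0 · 1 · 2 · 3 · 0
1 · 3 · 0 · 2 · 1 · 1
0 · 3 · 1 · 1 · 1 · 1
1 · 0 · 2 · 2 · 3 · 2
3 · 1 · 1 · 2 · 2 · 1
t=9: 1 · 3 · 3 · 0 · 3 · 3
3 · 0 · 1 · 2 · 3 · 1
1 · 3 · 0 · 2 · 1 · 1
0 · 3 · 1 · 1 · 1 · 1
1 · 0 · 2 · 2 · 3 · 2
3 · 1 · 1 · 2 · 2 · 1
t=10: 1 · 3 · 3 · 0 · 3 · 3
3 · 0 · 1 · 2 · 3 · 2
1 · 3 · 0 · 2 · 1 · 1
0 · 3 · 1 · 1 · 1 · 1
1 · 0 · 2 · 2 · 3 · 2
3 · 1 · 1 · 2 · 2 · 1
t=11: 1 · 3 · 3 · 0 · 3 · 3
3 · 0 · 1 · 2 · 3 · 3
1 · 3 · 0 · 2 · 1 · 1
0 · 3 · 1 · 1 · 1 · 1
1 · 0 · 2 · 2 · 3 · 2
3 · 1 · 1 · 2 · 2 · 1
t=12: 1 · 3 · 3 · 1 · 1 · 1
3 · 0 · 1 · 3 · 1 · 2
1 · 3 · 0 · 2 · 2 · 2
0 · 3 · 1 · 1 · 1 · 1
1 · 0 · 2 · 2 · 3 · 2
3 · 1 · 1 · 2 · 2 · 1
t=13: 1 · 3 · 3 · 1 · 1 · 1
3 · 0 · 1 · 3 · 1 · 3
1 · 3 · 0 · 2 · 2 · 2
0 · 3 · 1 · 1 · 1 · 1
1 · 0 · 2 · 2 · 3 · 2
3 · 1 · 1 · 2 · 2 · 1
t=14: 1 · 3 · 3 · 1 · 1 · 2
3 · 0 · 1 · 3 · 2 · 0
1 · 3 · 0 · 2 · 2 · 3
0 · 3 · 1 · 1 · 1 · 1
1 · 0 · 2 · 2 · 3 · 2
3 · 1 · 1 · 2 · 2 · 1
t=15: 1 · 3 · 3 · 1 · 1 · 2
3 · 0 · 1 · 3 · 2 · 1
1 · 3 · 0 · 2 · 2 · 3
0 · 3 · 1 · 1 · 1 · 1
1 · 0 · 2 · 2 · 3 · 2
3 · 1 · 1 · 2 · 2 · 1
t=16: 1 · 3 · 3 · 1 · 1 · 2
3 · 0 · 1 · 3 · 2 · 2
1 · 3 · 0 · 2 · 2 · 3
0 · 3 · 1 · 1 · 1 · 1
1 · 0 · 2 · 2 · 3 · 2
3 · 1 · 1 · 2 · 2 · 1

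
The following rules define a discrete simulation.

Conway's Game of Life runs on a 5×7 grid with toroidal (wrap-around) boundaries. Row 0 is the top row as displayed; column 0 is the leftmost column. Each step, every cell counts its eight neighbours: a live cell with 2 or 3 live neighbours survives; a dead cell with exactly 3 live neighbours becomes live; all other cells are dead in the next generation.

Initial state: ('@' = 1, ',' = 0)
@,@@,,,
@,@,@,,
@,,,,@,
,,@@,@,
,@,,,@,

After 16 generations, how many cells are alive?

k=0  @,@@,,,
@,@,@,,
@,,,,@,
,,@@,@,
,@,,,@,
k=1  @,@@@,@
@,@,@,,
,,@,,@,
,@@,,@,
,@,,,,@
k=2  ,,@,@,@
@,@,@,,
,,@,@@@
@@@,,@@
,,,,@,@
k=3  @@,,@,@
@,@,@,,
,,@,@,,
,@@,,,,
,,@,@,,
k=4  @,@,@,@
@,@,@,@
,,@,,,,
,@@,,,,
,,@,,@,
k=5  @,@,@,,
@,@,,,@
@,@,,,,
,@@@,,,
@,@,,@@
k=6  ,,@,,,,
@,@,,,@
@,,,,,@
,,,@,,,
@,,,@@@
k=7  ,,,@,,,
@,,,,,@
@@,,,,@
,,,,@,,
,,,@@@@
k=8  @,,@,,,
,@,,,,@
,@,,,@@
,,,@@,,
,,,@,@,
k=9  @,@,@,@
,@@,,@@
,,@,@@@
,,@@,,@
,,@@,,,
k=10  @,,,@,@
,,@,,,,
,,,,@,,
,@,,,,@
@,,,@@@
k=11  @@,@@,,
,,,@,@,
,,,,,,,
,,,,@,@
,@,,@,,
k=12  @@,@,@,
,,@@,,,
,,,,@@,
,,,,,@,
,@@,@,,
k=13  @,,,,,,
,@@@,@@
,,,@@@,
,,,@,@,
@@@@@@@
k=14  ,,,,,,,
@@@@,@@
,,,,,,,
@@,,,,,
@@@@,@,
k=15  ,,,,,@,
@@@,,,@
,,,,,,,
@,,,,,@
@,@,,,@
k=16  ,,@,,@,
@@,,,,@
,,,,,,,
@@,,,,@
@@,,,@,

11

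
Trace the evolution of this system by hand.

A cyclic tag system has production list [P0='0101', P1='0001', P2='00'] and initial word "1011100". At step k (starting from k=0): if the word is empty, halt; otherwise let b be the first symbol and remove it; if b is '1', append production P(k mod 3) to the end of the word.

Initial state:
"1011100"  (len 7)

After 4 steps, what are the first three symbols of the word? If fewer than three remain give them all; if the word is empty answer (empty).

gen 0: "1011100"  (len 7)
gen 1: "0111000101"  (len 10)
gen 2: "111000101"  (len 9)
gen 3: "1100010100"  (len 10)
gen 4: "1000101000101"  (len 13)

100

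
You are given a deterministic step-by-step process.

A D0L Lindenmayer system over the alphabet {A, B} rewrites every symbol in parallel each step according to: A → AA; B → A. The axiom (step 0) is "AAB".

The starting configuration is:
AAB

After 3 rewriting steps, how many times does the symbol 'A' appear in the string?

20

gen 0: AAB
gen 1: AAAAA
gen 2: AAAAAAAAAA
gen 3: AAAAAAAAAAAAAAAAAAAA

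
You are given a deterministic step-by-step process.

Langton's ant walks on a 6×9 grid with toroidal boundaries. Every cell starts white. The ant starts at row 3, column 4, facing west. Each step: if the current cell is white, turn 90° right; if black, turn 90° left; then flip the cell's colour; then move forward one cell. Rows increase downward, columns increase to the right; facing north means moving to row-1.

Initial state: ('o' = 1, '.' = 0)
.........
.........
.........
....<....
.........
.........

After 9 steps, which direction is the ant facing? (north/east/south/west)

south

step 0: .........
.........
.........
....<....
.........
.........
step 1: .........
.........
....^....
....o....
.........
.........
step 2: .........
.........
....o>...
....o....
.........
.........
step 3: .........
.........
....oo...
....ov...
.........
.........
step 4: .........
.........
....oo...
....<o...
.........
.........
step 5: .........
.........
....oo...
.....o...
....v....
.........
step 6: .........
.........
....oo...
.....o...
...<o....
.........
step 7: .........
.........
....oo...
...^.o...
...oo....
.........
step 8: .........
.........
....oo...
...o>o...
...oo....
.........
step 9: .........
.........
....oo...
...ooo...
...ov....
.........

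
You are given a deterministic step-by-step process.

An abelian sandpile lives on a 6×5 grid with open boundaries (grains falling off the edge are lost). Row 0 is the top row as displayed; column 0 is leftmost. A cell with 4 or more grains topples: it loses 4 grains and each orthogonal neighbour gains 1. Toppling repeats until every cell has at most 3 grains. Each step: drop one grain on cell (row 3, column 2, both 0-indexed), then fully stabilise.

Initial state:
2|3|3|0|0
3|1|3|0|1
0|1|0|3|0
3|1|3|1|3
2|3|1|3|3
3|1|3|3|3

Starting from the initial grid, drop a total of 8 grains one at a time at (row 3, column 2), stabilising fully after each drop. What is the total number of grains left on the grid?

0) 2|3|3|0|0
3|1|3|0|1
0|1|0|3|0
3|1|3|1|3
2|3|1|3|3
3|1|3|3|3
1) 2|3|3|0|0
3|1|3|0|1
0|1|1|3|0
3|2|0|2|3
2|3|2|3|3
3|1|3|3|3
2) 2|3|3|0|0
3|1|3|0|1
0|1|1|3|0
3|2|1|2|3
2|3|2|3|3
3|1|3|3|3
3) 2|3|3|0|0
3|1|3|0|1
0|1|1|3|0
3|2|2|2|3
2|3|2|3|3
3|1|3|3|3
4) 2|3|3|0|0
3|1|3|0|1
0|1|1|3|0
3|2|3|2|3
2|3|2|3|3
3|1|3|3|3
5) 2|3|3|0|0
3|1|3|0|1
0|1|2|3|0
3|3|0|3|3
2|3|3|3|3
3|1|3|3|3
6) 2|3|3|0|0
3|1|3|0|1
0|1|2|3|0
3|3|1|3|3
2|3|3|3|3
3|1|3|3|3
7) 2|3|3|0|0
3|1|3|0|1
0|1|2|3|0
3|3|2|3|3
2|3|3|3|3
3|1|3|3|3
8) 2|3|3|0|0
3|1|3|0|1
0|1|2|3|0
3|3|3|3|3
2|3|3|3|3
3|1|3|3|3

64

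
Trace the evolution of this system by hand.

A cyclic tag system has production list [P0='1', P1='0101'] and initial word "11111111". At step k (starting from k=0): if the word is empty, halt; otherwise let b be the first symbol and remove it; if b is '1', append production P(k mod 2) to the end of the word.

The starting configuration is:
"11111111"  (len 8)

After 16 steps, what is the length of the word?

t=0: "11111111"  (len 8)
t=1: "11111111"  (len 8)
t=2: "11111110101"  (len 11)
t=3: "11111101011"  (len 11)
t=4: "11111010110101"  (len 14)
t=5: "11110101101011"  (len 14)
t=6: "11101011010110101"  (len 17)
t=7: "11010110101101011"  (len 17)
t=8: "10101101011010110101"  (len 20)
t=9: "01011010110101101011"  (len 20)
t=10: "1011010110101101011"  (len 19)
t=11: "0110101101011010111"  (len 19)
t=12: "110101101011010111"  (len 18)
t=13: "101011010110101111"  (len 18)
t=14: "010110101101011110101"  (len 21)
t=15: "10110101101011110101"  (len 20)
t=16: "01101011010111101010101"  (len 23)

23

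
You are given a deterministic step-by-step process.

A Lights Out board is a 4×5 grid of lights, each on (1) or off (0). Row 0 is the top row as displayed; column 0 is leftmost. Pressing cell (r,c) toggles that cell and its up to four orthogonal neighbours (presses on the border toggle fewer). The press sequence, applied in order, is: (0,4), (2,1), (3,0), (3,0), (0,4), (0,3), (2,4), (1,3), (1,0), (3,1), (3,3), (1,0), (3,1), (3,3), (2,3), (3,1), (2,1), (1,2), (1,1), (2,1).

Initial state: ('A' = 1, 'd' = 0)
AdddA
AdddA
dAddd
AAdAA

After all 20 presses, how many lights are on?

10

[0] AdddA
AdddA
dAddd
AAdAA
[1] AddAd
Adddd
dAddd
AAdAA
[2] AddAd
AAddd
AdAdd
AddAA
[3] AddAd
AAddd
ddAdd
dAdAA
[4] AddAd
AAddd
AdAdd
AddAA
[5] AdddA
AAddA
AdAdd
AddAA
[6] AdAAd
AAdAA
AdAdd
AddAA
[7] AdAAd
AAdAd
AdAAA
AddAd
[8] AdAdd
AAAdA
AdAdA
AddAd
[9] ddAdd
ddAdA
ddAdA
AddAd
[10] ddAdd
ddAdA
dAAdA
dAAAd
[11] ddAdd
ddAdA
dAAAA
dAddA
[12] AdAdd
AAAdA
AAAAA
dAddA
[13] AdAdd
AAAdA
AdAAA
AdAdA
[14] AdAdd
AAAdA
AdAdA
AddAd
[15] AdAdd
AAAAA
AddAd
Adddd
[16] AdAdd
AAAAA
AAdAd
dAAdd
[17] AdAdd
AdAAA
ddAAd
ddAdd
[18] Adddd
AAddA
dddAd
ddAdd
[19] AAddd
ddAdA
dAdAd
ddAdd
[20] AAddd
dAAdA
AdAAd
dAAdd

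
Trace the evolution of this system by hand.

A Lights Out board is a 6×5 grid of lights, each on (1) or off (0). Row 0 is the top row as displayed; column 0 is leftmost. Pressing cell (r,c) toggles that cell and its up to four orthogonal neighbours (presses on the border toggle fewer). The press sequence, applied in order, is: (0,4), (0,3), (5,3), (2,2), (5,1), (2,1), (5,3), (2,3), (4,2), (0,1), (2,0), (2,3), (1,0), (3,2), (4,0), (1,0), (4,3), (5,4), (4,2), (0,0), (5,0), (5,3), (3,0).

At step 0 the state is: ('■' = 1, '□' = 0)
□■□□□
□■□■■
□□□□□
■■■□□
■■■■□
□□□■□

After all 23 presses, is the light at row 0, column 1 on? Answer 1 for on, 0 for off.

1

t=0: □■□□□
□■□■■
□□□□□
■■■□□
■■■■□
□□□■□
t=1: □■□■■
□■□■□
□□□□□
■■■□□
■■■■□
□□□■□
t=2: □■■□□
□■□□□
□□□□□
■■■□□
■■■■□
□□□■□
t=3: □■■□□
□■□□□
□□□□□
■■■□□
■■■□□
□□■□■
t=4: □■■□□
□■■□□
□■■■□
■■□□□
■■■□□
□□■□■
t=5: □■■□□
□■■□□
□■■■□
■■□□□
■□■□□
■■□□■
t=6: □■■□□
□□■□□
■□□■□
■□□□□
■□■□□
■■□□■
t=7: □■■□□
□□■□□
■□□■□
■□□□□
■□■■□
■■■■□
t=8: □■■□□
□□■■□
■□■□■
■□□■□
■□■■□
■■■■□
t=9: □■■□□
□□■■□
■□■□■
■□■■□
■■□□□
■■□■□
t=10: ■□□□□
□■■■□
■□■□■
■□■■□
■■□□□
■■□■□
t=11: ■□□□□
■■■■□
□■■□■
□□■■□
■■□□□
■■□■□
t=12: ■□□□□
■■■□□
□■□■□
□□■□□
■■□□□
■■□■□
t=13: □□□□□
□□■□□
■■□■□
□□■□□
■■□□□
■■□■□
t=14: □□□□□
□□■□□
■■■■□
□■□■□
■■■□□
■■□■□
t=15: □□□□□
□□■□□
■■■■□
■■□■□
□□■□□
□■□■□
t=16: ■□□□□
■■■□□
□■■■□
■■□■□
□□■□□
□■□■□
t=17: ■□□□□
■■■□□
□■■■□
■■□□□
□□□■■
□■□□□
t=18: ■□□□□
■■■□□
□■■■□
■■□□□
□□□■□
□■□■■
t=19: ■□□□□
■■■□□
□■■■□
■■■□□
□■■□□
□■■■■
t=20: □■□□□
□■■□□
□■■■□
■■■□□
□■■□□
□■■■■
t=21: □■□□□
□■■□□
□■■■□
■■■□□
■■■□□
■□■■■
t=22: □■□□□
□■■□□
□■■■□
■■■□□
■■■■□
■□□□□
t=23: □■□□□
□■■□□
■■■■□
□□■□□
□■■■□
■□□□□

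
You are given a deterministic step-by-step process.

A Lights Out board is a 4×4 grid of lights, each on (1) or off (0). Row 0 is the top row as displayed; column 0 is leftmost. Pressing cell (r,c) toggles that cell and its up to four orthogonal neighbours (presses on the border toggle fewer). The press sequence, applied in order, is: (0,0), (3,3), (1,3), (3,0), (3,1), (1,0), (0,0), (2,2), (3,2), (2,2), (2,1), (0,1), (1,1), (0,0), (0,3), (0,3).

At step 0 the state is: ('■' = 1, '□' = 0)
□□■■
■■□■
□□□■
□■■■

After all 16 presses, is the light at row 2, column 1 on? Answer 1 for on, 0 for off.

step 0: □□■■
■■□■
□□□■
□■■■
step 1: ■■■■
□■□■
□□□■
□■■■
step 2: ■■■■
□■□■
□□□□
□■□□
step 3: ■■■□
□■■□
□□□■
□■□□
step 4: ■■■□
□■■□
■□□■
■□□□
step 5: ■■■□
□■■□
■■□■
□■■□
step 6: □■■□
■□■□
□■□■
□■■□
step 7: ■□■□
□□■□
□■□■
□■■□
step 8: ■□■□
□□□□
□□■□
□■□□
step 9: ■□■□
□□□□
□□□□
□□■■
step 10: ■□■□
□□■□
□■■■
□□□■
step 11: ■□■□
□■■□
■□□■
□■□■
step 12: □■□□
□□■□
■□□■
□■□■
step 13: □□□□
■■□□
■■□■
□■□■
step 14: ■■□□
□■□□
■■□■
□■□■
step 15: ■■■■
□■□■
■■□■
□■□■
step 16: ■■□□
□■□□
■■□■
□■□■

1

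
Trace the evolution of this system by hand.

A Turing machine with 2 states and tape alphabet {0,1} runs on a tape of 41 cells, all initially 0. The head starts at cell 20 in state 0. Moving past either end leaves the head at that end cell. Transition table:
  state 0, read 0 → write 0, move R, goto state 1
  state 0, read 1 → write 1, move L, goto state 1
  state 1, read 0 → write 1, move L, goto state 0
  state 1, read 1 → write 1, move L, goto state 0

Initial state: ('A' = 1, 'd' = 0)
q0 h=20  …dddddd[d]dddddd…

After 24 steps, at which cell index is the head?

[0] q0 h=20  …dddddd[d]dddddd…
[1] q1 h=21  …dddddd[d]dddddd…
[2] q0 h=20  …dddddd[d]Addddd…
[3] q1 h=21  …dddddd[A]dddddd…
[4] q0 h=20  …dddddd[d]Addddd…
[5] q1 h=21  …dddddd[A]dddddd…
[6] q0 h=20  …dddddd[d]Addddd…
[7] q1 h=21  …dddddd[A]dddddd…
[8] q0 h=20  …dddddd[d]Addddd…
[9] q1 h=21  …dddddd[A]dddddd…
[10] q0 h=20  …dddddd[d]Addddd…
[11] q1 h=21  …dddddd[A]dddddd…
[12] q0 h=20  …dddddd[d]Addddd…
[13] q1 h=21  …dddddd[A]dddddd…
[14] q0 h=20  …dddddd[d]Addddd…
[15] q1 h=21  …dddddd[A]dddddd…
[16] q0 h=20  …dddddd[d]Addddd…
[17] q1 h=21  …dddddd[A]dddddd…
[18] q0 h=20  …dddddd[d]Addddd…
[19] q1 h=21  …dddddd[A]dddddd…
[20] q0 h=20  …dddddd[d]Addddd…
[21] q1 h=21  …dddddd[A]dddddd…
[22] q0 h=20  …dddddd[d]Addddd…
[23] q1 h=21  …dddddd[A]dddddd…
[24] q0 h=20  …dddddd[d]Addddd…

20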